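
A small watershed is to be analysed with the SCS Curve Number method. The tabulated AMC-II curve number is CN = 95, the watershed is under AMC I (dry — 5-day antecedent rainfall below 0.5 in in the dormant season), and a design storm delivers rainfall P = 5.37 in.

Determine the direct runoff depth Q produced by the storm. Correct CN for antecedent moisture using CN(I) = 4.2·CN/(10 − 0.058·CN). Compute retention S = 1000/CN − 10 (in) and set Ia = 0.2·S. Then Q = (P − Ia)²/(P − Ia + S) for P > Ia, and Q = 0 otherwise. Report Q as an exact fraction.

Adjust CN=95 to AMC I: 4.2·95/(10 − 0.058·95) → 399 ÷ (449/100) = 39900/449 ≈ 88.864
Max retention: S = 1000/(39900/449) − 10 = 500/399 in (≈ 1.253 in)
Ia = 0.2S: 0.2·1.253 = 0.251 in (exactly 100/399)
Excess rainfall: 5.370 − 0.251 = 5.119 in; P > Ia so Q > 0
Q = (204263/39900)²/((204263/39900) + 500/399) = (41723373169/1592010000)/(254263/39900) = 41723373169/10145093700 in ≈ 4.113 in

Q = 41723373169/10145093700 in ≈ 4.113 in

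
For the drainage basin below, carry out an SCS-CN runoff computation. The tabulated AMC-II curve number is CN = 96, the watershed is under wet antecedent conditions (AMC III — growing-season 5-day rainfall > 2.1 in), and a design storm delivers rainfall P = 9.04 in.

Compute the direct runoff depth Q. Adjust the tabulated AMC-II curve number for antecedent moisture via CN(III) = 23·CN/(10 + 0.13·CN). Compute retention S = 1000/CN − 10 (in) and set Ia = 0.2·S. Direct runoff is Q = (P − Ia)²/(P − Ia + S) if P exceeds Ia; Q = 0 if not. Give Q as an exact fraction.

Wet (AMC III): CN(III) = 23·96/(10 + 0.13·96) = 2208/(562/25) = 27600/281 ≈ 98.221
Max retention: S = 1000/(27600/281) − 10 = 25/138 in (≈ 0.181 in)
Ia = 0.2S: 0.2·0.181 = 0.036 in (exactly 5/138)
P − Ia = 9.040 − 0.036 = 31063/3450 ≈ 9.004 in (> 0, runoff occurs)
Runoff Q = (P−Ia)²/(P−Ia+S) = (9.004)²/(9.004+0.181) = 964909969/109323600 ≈ 8.826 in

Q = 964909969/109323600 in ≈ 8.826 in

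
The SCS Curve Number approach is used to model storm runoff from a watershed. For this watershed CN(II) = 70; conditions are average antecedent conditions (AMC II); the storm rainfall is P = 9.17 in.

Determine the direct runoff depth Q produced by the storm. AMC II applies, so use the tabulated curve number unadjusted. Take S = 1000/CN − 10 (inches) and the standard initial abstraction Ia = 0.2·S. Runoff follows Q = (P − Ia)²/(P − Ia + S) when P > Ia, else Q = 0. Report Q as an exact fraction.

CN(II) = 70; AMC II needs no correction.
S = 1000/70 − 10 = 30/7 in ≈ 4.286 in
Initial abstraction Ia = S/5 = (30/7)/5 = 6/7 ≈ 0.857 in
Excess rainfall: 9.170 − 0.857 = 8.313 in; P > Ia so Q > 0
Q: (5819/700)² ÷ (8819/700) = 33860761/6173300 in (≈ 5.485 in)

Q = 33860761/6173300 in ≈ 5.485 in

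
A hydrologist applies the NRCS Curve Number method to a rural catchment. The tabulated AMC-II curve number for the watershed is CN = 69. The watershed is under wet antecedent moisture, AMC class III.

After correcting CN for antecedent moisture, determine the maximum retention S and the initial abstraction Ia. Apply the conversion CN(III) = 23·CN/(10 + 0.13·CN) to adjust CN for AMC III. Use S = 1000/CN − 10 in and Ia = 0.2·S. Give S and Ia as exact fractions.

S = 3100/1587 in ≈ 1.953 in; Ia = 620/1587 in ≈ 0.391 in

Wet (AMC III): CN(III) = 23·69/(10 + 0.13·69) = 1587/(1897/100) = 158700/1897 ≈ 83.658
Max retention: S = 1000/(158700/1897) − 10 = 3100/1587 in (≈ 1.953 in)
Ia = 0.2·(3100/1587) = 620/1587 in ≈ 0.391 in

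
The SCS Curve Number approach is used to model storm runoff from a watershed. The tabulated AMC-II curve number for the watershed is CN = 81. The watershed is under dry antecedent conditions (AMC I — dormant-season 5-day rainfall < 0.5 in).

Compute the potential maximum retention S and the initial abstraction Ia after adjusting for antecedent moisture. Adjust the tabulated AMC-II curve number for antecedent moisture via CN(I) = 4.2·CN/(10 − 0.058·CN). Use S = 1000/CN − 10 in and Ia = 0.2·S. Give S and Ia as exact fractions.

S = 9500/1701 in ≈ 5.585 in; Ia = 1900/1701 in ≈ 1.117 in

Adjust CN=81 to AMC I: 4.2·81/(10 − 0.058·81) → (1701/5) ÷ (2651/500) = 170100/2651 ≈ 64.164
Max retention: S = 1000/(170100/2651) − 10 = 9500/1701 in (≈ 5.585 in)
Initial abstraction Ia = S/5 = (9500/1701)/5 = 1900/1701 ≈ 1.117 in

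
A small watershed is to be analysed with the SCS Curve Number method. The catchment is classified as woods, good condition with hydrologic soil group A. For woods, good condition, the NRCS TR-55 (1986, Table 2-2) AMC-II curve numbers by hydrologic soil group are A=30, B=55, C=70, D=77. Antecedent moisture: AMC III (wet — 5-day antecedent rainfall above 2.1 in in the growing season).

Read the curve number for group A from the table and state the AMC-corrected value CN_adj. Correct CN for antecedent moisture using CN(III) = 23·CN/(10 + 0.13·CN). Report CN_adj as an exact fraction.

NRCS table: woods, good condition, soil group A → CN(II) = 30
Adjust CN=30 to AMC III: 23·30/(10 + 0.13·30) → 690 ÷ (139/10) = 6900/139 ≈ 49.640

CN_adj = 6900/139 ≈ 49.640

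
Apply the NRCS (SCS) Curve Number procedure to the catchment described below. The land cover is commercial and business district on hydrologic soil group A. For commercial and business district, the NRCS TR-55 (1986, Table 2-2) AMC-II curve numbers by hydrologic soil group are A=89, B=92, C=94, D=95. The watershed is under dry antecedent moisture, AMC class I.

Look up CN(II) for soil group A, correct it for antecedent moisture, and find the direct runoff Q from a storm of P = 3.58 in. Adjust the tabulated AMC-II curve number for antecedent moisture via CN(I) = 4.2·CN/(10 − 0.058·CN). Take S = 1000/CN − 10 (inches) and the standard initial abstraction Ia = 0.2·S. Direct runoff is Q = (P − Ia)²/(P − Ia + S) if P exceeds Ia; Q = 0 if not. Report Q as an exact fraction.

Q = 78148761601/51822790950 in ≈ 1.508 in

NRCS table: commercial and business district, soil group A → CN(II) = 89
CN(I) from CN(II)=89: (4.2·89)/(10 − 0.058·89) = 186900/2419 ≈ 77.263
Max retention: S = 1000/(186900/2419) − 10 = 5500/1869 in (≈ 2.943 in)
Ia = 0.2S: 0.2·2.943 = 0.589 in (exactly 1100/1869)
Excess rainfall: 3.580 − 0.589 = 2.991 in; P > Ia so Q > 0
Q = (279551/93450)²/((279551/93450) + 5500/1869) = (78148761601/8732902500)/(554551/93450) = 78148761601/51822790950 in ≈ 1.508 in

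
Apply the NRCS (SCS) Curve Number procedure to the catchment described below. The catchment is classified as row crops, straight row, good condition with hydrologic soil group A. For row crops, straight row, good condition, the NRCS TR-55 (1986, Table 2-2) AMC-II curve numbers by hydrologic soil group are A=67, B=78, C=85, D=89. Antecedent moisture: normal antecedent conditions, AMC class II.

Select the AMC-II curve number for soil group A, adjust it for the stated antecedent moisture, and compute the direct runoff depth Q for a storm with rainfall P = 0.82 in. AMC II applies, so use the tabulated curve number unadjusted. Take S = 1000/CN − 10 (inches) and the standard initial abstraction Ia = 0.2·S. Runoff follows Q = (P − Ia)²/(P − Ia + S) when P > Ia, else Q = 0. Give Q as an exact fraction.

NRCS table: row crops, straight row, good condition, soil group A → CN(II) = 67
CN(II) = 67; AMC II needs no correction.
Max retention: S = 1000/67 − 10 = 330/67 in (≈ 4.925 in)
Ia = 0.2S: 0.2·4.925 = 0.985 in (exactly 66/67)
P = 0.820 ≤ Ia = 0.985 in: entire storm abstracted, Q = 0.

Q = 0 in ≈ 0.000 in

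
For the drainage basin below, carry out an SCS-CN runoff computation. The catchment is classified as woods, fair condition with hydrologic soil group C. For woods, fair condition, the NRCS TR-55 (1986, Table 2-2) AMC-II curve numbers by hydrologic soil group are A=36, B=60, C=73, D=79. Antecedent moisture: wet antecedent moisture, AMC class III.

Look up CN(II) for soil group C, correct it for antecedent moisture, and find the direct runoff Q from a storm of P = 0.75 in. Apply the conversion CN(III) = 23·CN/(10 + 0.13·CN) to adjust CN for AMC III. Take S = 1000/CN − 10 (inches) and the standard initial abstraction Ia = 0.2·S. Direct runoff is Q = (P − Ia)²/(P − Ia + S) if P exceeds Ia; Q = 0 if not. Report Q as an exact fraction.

NRCS table: woods, fair condition, soil group C → CN(II) = 73
Adjust CN=73 to AMC III: 23·73/(10 + 0.13·73) → 1679 ÷ (1949/100) = 167900/1949 ≈ 86.147
Max retention: S = 1000/(167900/1949) − 10 = 2700/1679 in (≈ 1.608 in)
Ia = 0.2·(2700/1679) = 540/1679 in ≈ 0.322 in
Excess rainfall: 0.750 − 0.322 = 0.428 in; P > Ia so Q > 0
Runoff Q = (P−Ia)²/(P−Ia+S) = (0.428)²/(0.428+1.608) = 2759043/30618244 ≈ 0.090 in

Q = 2759043/30618244 in ≈ 0.090 in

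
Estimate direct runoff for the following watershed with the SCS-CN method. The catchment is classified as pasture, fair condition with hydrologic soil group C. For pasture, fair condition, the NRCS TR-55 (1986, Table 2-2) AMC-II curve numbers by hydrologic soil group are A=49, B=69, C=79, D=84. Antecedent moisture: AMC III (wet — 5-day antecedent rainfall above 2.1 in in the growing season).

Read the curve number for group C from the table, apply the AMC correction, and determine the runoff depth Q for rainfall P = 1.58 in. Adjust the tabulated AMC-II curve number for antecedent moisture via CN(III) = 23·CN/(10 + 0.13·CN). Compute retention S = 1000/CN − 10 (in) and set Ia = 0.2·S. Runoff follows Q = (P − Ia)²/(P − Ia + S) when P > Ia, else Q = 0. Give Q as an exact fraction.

Q = 15016786849/20672281550 in ≈ 0.726 in

NRCS table: pasture, fair condition, soil group C → CN(II) = 79
Adjust CN=79 to AMC III: 23·79/(10 + 0.13·79) → 1817 ÷ (2027/100) = 181700/2027 ≈ 89.640
Retention S: 1000/CN − 10 with CN=89.640 → S = 2100/1817 ≈ 1.156 in
Ia = 0.2·(2100/1817) = 420/1817 in ≈ 0.231 in
P − Ia = 1.580 − 0.231 = 122543/90850 ≈ 1.349 in (> 0, runoff occurs)
Q = (122543/90850)²/((122543/90850) + 2100/1817) = (15016786849/8253722500)/(227543/90850) = 15016786849/20672281550 in ≈ 0.726 in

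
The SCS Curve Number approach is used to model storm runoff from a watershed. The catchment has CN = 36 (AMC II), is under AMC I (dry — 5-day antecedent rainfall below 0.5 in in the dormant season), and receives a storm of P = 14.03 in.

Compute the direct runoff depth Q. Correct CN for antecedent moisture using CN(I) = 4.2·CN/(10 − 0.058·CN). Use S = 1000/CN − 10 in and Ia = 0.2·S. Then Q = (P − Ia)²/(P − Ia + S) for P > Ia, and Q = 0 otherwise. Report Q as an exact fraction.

Q = 11060097889/17107656300 in ≈ 0.646 in

Dry (AMC I): CN(I) = 4.2·36/(10 − 0.058·36) = (756/5)/(989/125) = 18900/989 ≈ 19.110
S = 1000/(18900/989) − 10 = 8000/189 in ≈ 42.328 in
Initial abstraction Ia = S/5 = (8000/189)/5 = 1600/189 ≈ 8.466 in
Since P=14.030 > Ia=8.466: effective rainfall P−Ia = 105167/18900 in
Runoff Q = (P−Ia)²/(P−Ia+S) = (5.564)²/(5.564+42.328) = 11060097889/17107656300 ≈ 0.646 in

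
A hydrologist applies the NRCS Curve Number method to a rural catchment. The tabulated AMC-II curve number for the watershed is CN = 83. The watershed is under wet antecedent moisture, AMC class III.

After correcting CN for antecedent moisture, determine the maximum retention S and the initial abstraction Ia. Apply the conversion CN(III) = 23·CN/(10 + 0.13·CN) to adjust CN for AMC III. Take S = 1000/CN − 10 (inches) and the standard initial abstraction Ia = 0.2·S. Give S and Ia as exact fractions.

Adjust CN=83 to AMC III: 23·83/(10 + 0.13·83) → 1909 ÷ (2079/100) = 190900/2079 ≈ 91.823
Max retention: S = 1000/(190900/2079) − 10 = 1700/1909 in (≈ 0.891 in)
Ia = 0.2·(1700/1909) = 340/1909 in ≈ 0.178 in

S = 1700/1909 in ≈ 0.891 in; Ia = 340/1909 in ≈ 0.178 in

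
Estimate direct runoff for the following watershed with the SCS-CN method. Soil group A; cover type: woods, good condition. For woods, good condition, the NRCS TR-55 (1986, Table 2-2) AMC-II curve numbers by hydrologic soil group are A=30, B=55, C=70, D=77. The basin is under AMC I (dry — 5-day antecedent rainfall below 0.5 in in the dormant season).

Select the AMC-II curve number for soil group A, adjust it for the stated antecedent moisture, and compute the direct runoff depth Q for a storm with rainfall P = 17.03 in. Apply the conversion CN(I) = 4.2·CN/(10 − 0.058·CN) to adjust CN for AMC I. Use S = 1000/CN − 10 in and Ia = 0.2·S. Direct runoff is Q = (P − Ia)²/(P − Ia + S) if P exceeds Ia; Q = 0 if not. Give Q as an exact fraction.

NRCS table: woods, good condition, soil group A → CN(II) = 30
Adjust CN=30 to AMC I: 4.2·30/(10 − 0.058·30) → 126 ÷ (413/50) = 900/59 ≈ 15.254
Retention S: 1000/CN − 10 with CN=15.254 → S = 500/9 ≈ 55.556 in
Ia = 0.2S: 0.2·55.556 = 11.111 in (exactly 100/9)
P − Ia = 17.030 − 11.111 = 5327/900 ≈ 5.919 in (> 0, runoff occurs)
Q: (5327/900)² ÷ (55327/900) = 28376929/49794300 in (≈ 0.570 in)

Q = 28376929/49794300 in ≈ 0.570 in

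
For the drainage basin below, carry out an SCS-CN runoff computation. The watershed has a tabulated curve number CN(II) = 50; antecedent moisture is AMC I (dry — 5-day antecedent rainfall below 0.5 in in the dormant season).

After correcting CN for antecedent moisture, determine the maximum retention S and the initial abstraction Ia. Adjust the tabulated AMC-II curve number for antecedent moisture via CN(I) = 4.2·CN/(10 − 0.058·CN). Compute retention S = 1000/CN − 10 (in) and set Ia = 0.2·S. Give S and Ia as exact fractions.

Adjust CN=50 to AMC I: 4.2·50/(10 − 0.058·50) → 210 ÷ (71/10) = 2100/71 ≈ 29.577
Max retention: S = 1000/(2100/71) − 10 = 500/21 in (≈ 23.810 in)
Ia = 0.2·(500/21) = 100/21 in ≈ 4.762 in

S = 500/21 in ≈ 23.810 in; Ia = 100/21 in ≈ 4.762 in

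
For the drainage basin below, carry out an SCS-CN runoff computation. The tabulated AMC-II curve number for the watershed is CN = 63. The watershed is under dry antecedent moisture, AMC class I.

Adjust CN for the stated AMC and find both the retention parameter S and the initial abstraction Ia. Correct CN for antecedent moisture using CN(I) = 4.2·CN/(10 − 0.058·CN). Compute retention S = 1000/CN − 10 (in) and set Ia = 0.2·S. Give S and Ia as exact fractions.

Adjust CN=63 to AMC I: 4.2·63/(10 − 0.058·63) → (1323/5) ÷ (3173/500) = 132300/3173 ≈ 41.696
S = 1000/(132300/3173) − 10 = 18500/1323 in ≈ 13.983 in
Ia = 0.2S: 0.2·13.983 = 2.797 in (exactly 3700/1323)

S = 18500/1323 in ≈ 13.983 in; Ia = 3700/1323 in ≈ 2.797 in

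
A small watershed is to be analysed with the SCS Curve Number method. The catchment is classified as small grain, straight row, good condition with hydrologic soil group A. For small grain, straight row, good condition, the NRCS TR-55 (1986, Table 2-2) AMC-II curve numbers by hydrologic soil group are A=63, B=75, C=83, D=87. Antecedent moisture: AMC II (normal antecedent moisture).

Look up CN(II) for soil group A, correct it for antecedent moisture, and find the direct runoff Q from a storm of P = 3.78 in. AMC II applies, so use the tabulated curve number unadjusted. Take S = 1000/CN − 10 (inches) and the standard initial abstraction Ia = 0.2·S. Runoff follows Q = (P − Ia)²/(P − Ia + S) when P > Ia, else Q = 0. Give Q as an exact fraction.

Q = 67354849/84127050 in ≈ 0.801 in

NRCS table: small grain, straight row, good condition, soil group A → CN(II) = 63
CN(II) = 63; AMC II needs no correction.
Retention S: 1000/CN − 10 with CN=63.000 → S = 370/63 ≈ 5.873 in
Ia = 0.2S: 0.2·5.873 = 1.175 in (exactly 74/63)
Since P=3.780 > Ia=1.175: effective rainfall P−Ia = 8207/3150 in
Q = (8207/3150)²/((8207/3150) + 370/63) = (67354849/9922500)/(26707/3150) = 67354849/84127050 in ≈ 0.801 in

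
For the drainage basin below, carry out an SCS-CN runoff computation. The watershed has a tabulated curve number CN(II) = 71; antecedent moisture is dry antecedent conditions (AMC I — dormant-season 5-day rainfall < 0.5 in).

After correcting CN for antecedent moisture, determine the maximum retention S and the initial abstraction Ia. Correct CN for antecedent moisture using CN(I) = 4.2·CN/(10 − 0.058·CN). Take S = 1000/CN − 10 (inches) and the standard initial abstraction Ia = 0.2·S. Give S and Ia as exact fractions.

S = 14500/1491 in ≈ 9.725 in; Ia = 2900/1491 in ≈ 1.945 in

CN(I) from CN(II)=71: (4.2·71)/(10 − 0.058·71) = 149100/2941 ≈ 50.697
S = 1000/(149100/2941) − 10 = 14500/1491 in ≈ 9.725 in
Ia = 0.2·(14500/1491) = 2900/1491 in ≈ 1.945 in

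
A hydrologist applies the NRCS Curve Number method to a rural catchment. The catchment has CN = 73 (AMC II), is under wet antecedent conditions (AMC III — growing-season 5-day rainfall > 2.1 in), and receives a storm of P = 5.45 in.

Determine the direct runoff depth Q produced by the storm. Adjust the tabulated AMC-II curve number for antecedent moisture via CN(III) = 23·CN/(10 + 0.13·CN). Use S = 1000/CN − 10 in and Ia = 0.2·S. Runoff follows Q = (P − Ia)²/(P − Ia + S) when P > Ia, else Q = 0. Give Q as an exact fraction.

Adjust CN=73 to AMC III: 23·73/(10 + 0.13·73) → 1679 ÷ (1949/100) = 167900/1949 ≈ 86.147
S = 1000/(167900/1949) − 10 = 2700/1679 in ≈ 1.608 in
Ia = 0.2S: 0.2·1.608 = 0.322 in (exactly 540/1679)
Since P=5.450 > Ia=0.322: effective rainfall P−Ia = 172211/33580 in
Q: (172211/33580)² ÷ (226211/33580) = 29656628521/7596165380 in (≈ 3.904 in)

Q = 29656628521/7596165380 in ≈ 3.904 in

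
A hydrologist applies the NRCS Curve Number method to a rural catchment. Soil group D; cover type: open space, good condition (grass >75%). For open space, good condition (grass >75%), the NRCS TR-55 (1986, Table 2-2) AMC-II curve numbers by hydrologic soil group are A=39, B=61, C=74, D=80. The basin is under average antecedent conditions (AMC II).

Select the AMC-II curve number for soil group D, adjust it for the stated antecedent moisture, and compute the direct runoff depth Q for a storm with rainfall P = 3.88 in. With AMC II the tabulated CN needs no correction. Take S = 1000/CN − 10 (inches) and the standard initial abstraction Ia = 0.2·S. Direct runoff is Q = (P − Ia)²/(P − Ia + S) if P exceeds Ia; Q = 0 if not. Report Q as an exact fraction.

Q = 28561/14700 in ≈ 1.943 in

NRCS table: open space, good condition (grass >75%), soil group D → CN(II) = 80
Average conditions: CN = 80 (no AMC adjustment).
S = 1000/80 − 10 = 5/2 in ≈ 2.500 in
Ia = 0.2S: 0.2·2.500 = 0.500 in (exactly 1/2)
P − Ia = 3.880 − 0.500 = 169/50 ≈ 3.380 in (> 0, runoff occurs)
Runoff Q = (P−Ia)²/(P−Ia+S) = (3.380)²/(3.380+2.500) = 28561/14700 ≈ 1.943 in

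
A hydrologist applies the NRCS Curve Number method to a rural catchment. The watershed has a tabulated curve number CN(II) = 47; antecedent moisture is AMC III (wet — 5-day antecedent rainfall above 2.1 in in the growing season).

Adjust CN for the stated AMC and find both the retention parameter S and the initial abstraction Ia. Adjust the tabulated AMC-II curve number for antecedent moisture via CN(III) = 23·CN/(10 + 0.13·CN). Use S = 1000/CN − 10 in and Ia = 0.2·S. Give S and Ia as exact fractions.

Adjust CN=47 to AMC III: 23·47/(10 + 0.13·47) → 1081 ÷ (1611/100) = 108100/1611 ≈ 67.101
Max retention: S = 1000/(108100/1611) − 10 = 5300/1081 in (≈ 4.903 in)
Initial abstraction Ia = S/5 = (5300/1081)/5 = 1060/1081 ≈ 0.981 in

S = 5300/1081 in ≈ 4.903 in; Ia = 1060/1081 in ≈ 0.981 in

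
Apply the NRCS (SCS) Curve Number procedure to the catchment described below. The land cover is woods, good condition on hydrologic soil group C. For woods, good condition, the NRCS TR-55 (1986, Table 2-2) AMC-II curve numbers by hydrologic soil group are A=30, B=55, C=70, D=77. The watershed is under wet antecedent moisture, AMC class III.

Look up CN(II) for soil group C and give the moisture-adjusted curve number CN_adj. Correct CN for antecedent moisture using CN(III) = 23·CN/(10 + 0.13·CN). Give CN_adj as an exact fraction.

NRCS table: woods, good condition, soil group C → CN(II) = 70
Adjust CN=70 to AMC III: 23·70/(10 + 0.13·70) → 1610 ÷ (191/10) = 16100/191 ≈ 84.293

CN_adj = 16100/191 ≈ 84.293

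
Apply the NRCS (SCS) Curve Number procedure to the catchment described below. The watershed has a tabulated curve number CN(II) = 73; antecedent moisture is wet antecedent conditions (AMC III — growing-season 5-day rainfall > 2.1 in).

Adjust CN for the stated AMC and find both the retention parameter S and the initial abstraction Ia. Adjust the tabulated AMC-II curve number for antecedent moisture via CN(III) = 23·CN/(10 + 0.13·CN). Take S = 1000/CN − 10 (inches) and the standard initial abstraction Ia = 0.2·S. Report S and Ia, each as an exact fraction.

Wet (AMC III): CN(III) = 23·73/(10 + 0.13·73) = 1679/(1949/100) = 167900/1949 ≈ 86.147
Retention S: 1000/CN − 10 with CN=86.147 → S = 2700/1679 ≈ 1.608 in
Ia = 0.2S: 0.2·1.608 = 0.322 in (exactly 540/1679)

S = 2700/1679 in ≈ 1.608 in; Ia = 540/1679 in ≈ 0.322 in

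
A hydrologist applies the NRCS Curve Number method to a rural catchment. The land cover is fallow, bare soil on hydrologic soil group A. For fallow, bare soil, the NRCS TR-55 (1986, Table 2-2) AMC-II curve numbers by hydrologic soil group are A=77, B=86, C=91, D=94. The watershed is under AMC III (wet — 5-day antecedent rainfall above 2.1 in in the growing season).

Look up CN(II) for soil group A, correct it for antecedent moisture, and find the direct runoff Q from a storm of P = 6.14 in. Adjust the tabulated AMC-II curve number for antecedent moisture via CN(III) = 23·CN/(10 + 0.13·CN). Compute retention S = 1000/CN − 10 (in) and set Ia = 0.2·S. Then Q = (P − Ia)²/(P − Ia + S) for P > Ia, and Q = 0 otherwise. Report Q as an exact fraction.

Q = 512524321/106410150 in ≈ 4.816 in

NRCS table: fallow, bare soil, soil group A → CN(II) = 77
Adjust CN=77 to AMC III: 23·77/(10 + 0.13·77) → 1771 ÷ (2001/100) = 7700/87 ≈ 88.506
S = 1000/(7700/87) − 10 = 100/77 in ≈ 1.299 in
Initial abstraction Ia = S/5 = (100/77)/5 = 20/77 ≈ 0.260 in
Since P=6.140 > Ia=0.260: effective rainfall P−Ia = 22639/3850 in
Runoff Q = (P−Ia)²/(P−Ia+S) = (5.880)²/(5.880+1.299) = 512524321/106410150 ≈ 4.816 in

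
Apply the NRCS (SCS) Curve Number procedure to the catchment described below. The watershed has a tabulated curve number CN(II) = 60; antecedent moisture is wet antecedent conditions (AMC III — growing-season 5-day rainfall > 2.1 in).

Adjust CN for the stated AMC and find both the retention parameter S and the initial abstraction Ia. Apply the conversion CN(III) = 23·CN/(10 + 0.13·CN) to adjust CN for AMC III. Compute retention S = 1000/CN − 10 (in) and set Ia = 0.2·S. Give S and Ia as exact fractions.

S = 200/69 in ≈ 2.899 in; Ia = 40/69 in ≈ 0.580 in

CN(III) from CN(II)=60: (23·60)/(10 + 0.13·60) = 6900/89 ≈ 77.528
Max retention: S = 1000/(6900/89) − 10 = 200/69 in (≈ 2.899 in)
Ia = 0.2S: 0.2·2.899 = 0.580 in (exactly 40/69)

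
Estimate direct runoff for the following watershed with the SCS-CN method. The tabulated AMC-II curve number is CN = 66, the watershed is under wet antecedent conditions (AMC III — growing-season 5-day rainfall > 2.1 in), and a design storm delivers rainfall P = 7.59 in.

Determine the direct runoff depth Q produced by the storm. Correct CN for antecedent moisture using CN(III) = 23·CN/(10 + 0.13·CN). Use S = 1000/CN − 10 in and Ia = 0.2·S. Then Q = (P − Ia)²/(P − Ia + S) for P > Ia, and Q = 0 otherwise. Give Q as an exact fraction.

CN(III) from CN(II)=66: (23·66)/(10 + 0.13·66) = 75900/929 ≈ 81.701
Retention S: 1000/CN − 10 with CN=81.701 → S = 1700/759 ≈ 2.240 in
Ia = 0.2·(1700/759) = 340/759 in ≈ 0.448 in
Excess rainfall: 7.590 − 0.448 = 7.142 in; P > Ia so Q > 0
Q: (542081/75900)² ÷ (712081/75900) = 293851810561/54046947900 in (≈ 5.437 in)

Q = 293851810561/54046947900 in ≈ 5.437 in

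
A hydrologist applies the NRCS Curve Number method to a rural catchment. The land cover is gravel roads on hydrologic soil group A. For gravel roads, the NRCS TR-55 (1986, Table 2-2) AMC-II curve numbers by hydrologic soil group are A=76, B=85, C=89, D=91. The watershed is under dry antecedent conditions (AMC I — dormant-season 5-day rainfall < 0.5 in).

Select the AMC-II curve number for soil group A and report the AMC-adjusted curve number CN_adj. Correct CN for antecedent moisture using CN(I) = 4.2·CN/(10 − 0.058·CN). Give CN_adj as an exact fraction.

CN_adj = 13300/233 ≈ 57.082

NRCS table: gravel roads, soil group A → CN(II) = 76
Dry (AMC I): CN(I) = 4.2·76/(10 − 0.058·76) = (1596/5)/(699/125) = 13300/233 ≈ 57.082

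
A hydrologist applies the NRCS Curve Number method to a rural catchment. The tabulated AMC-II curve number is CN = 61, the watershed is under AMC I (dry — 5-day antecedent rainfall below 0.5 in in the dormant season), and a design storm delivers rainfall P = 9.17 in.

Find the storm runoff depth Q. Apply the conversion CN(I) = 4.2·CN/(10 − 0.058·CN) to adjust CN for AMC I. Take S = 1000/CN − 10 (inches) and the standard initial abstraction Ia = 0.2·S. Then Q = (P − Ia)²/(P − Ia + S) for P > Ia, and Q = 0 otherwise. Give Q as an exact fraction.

Q = 68413110481/38923569300 in ≈ 1.758 in

Adjust CN=61 to AMC I: 4.2·61/(10 − 0.058·61) → (1281/5) ÷ (3231/500) = 42700/1077 ≈ 39.647
S = 1000/(42700/1077) − 10 = 6500/427 in ≈ 15.222 in
Initial abstraction Ia = S/5 = (6500/427)/5 = 1300/427 ≈ 3.044 in
Since P=9.170 > Ia=3.044: effective rainfall P−Ia = 261559/42700 in
Q: (261559/42700)² ÷ (911559/42700) = 68413110481/38923569300 in (≈ 1.758 in)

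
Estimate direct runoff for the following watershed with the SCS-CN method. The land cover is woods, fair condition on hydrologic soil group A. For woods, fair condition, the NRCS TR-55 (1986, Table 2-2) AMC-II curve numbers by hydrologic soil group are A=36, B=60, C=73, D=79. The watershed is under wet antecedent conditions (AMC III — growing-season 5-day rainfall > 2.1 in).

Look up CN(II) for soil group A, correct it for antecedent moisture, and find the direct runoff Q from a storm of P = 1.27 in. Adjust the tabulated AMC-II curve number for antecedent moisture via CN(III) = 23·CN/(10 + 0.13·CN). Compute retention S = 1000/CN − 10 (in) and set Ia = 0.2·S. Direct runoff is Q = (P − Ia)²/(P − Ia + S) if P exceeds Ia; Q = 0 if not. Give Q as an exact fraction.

NRCS table: woods, fair condition, soil group A → CN(II) = 36
CN(III) from CN(II)=36: (23·36)/(10 + 0.13·36) = 20700/367 ≈ 56.403
S = 1000/(20700/367) − 10 = 1600/207 in ≈ 7.729 in
Ia = 0.2·(1600/207) = 320/207 in ≈ 1.546 in
P = 1.270 ≤ Ia = 1.546 in: entire storm abstracted, Q = 0.

Q = 0 in ≈ 0.000 in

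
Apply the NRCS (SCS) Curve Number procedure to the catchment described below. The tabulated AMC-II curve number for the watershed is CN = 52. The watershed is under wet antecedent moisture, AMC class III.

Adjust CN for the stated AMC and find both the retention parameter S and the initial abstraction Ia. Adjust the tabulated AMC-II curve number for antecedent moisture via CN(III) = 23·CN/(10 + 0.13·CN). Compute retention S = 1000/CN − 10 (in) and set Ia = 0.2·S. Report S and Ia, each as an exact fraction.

CN(III) from CN(II)=52: (23·52)/(10 + 0.13·52) = 29900/419 ≈ 71.360
Retention S: 1000/CN − 10 with CN=71.360 → S = 1200/299 ≈ 4.013 in
Ia = 0.2S: 0.2·4.013 = 0.803 in (exactly 240/299)

S = 1200/299 in ≈ 4.013 in; Ia = 240/299 in ≈ 0.803 in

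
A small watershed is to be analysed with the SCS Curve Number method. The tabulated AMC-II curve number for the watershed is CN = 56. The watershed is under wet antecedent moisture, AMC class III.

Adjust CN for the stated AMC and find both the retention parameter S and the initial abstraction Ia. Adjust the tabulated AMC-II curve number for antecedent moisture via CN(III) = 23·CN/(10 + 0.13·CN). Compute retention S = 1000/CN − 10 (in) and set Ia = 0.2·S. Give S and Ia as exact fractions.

Adjust CN=56 to AMC III: 23·56/(10 + 0.13·56) → 1288 ÷ (432/25) = 4025/54 ≈ 74.537
S = 1000/(4025/54) − 10 = 550/161 in ≈ 3.416 in
Ia = 0.2S: 0.2·3.416 = 0.683 in (exactly 110/161)

S = 550/161 in ≈ 3.416 in; Ia = 110/161 in ≈ 0.683 in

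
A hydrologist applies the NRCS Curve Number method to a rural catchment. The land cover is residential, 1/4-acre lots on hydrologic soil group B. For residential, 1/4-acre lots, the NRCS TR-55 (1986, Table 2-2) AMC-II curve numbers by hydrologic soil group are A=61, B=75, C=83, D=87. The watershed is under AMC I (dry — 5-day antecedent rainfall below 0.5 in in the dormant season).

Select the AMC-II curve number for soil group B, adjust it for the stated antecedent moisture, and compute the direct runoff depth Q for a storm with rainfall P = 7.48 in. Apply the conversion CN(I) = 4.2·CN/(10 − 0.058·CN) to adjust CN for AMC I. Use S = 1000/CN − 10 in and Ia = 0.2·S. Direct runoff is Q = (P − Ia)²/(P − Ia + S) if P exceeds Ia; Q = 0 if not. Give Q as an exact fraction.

NRCS table: residential, 1/4-acre lots, soil group B → CN(II) = 75
CN(I) from CN(II)=75: (4.2·75)/(10 − 0.058·75) = 6300/113 ≈ 55.752
Retention S: 1000/CN − 10 with CN=55.752 → S = 500/63 ≈ 7.937 in
Initial abstraction Ia = S/5 = (500/63)/5 = 100/63 ≈ 1.587 in
P − Ia = 7.480 − 1.587 = 9281/1575 ≈ 5.893 in (> 0, runoff occurs)
Q: (9281/1575)² ÷ (21781/1575) = 86136961/34305075 in (≈ 2.511 in)

Q = 86136961/34305075 in ≈ 2.511 in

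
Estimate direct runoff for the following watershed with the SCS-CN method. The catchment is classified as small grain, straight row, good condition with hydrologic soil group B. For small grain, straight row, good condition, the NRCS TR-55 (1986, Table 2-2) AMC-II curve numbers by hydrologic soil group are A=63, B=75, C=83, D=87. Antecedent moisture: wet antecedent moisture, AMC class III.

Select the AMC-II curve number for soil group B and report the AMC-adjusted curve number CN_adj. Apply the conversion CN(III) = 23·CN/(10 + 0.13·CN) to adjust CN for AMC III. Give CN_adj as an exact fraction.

NRCS table: small grain, straight row, good condition, soil group B → CN(II) = 75
Wet (AMC III): CN(III) = 23·75/(10 + 0.13·75) = 1725/(79/4) = 6900/79 ≈ 87.342

CN_adj = 6900/79 ≈ 87.342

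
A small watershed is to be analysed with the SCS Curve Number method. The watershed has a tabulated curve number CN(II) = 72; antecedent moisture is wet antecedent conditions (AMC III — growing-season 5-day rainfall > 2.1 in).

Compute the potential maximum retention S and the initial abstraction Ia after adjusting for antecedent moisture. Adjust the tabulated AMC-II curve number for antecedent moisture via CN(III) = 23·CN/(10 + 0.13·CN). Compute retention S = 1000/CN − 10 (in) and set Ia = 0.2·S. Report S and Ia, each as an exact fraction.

Wet (AMC III): CN(III) = 23·72/(10 + 0.13·72) = 1656/(484/25) = 10350/121 ≈ 85.537
Retention S: 1000/CN − 10 with CN=85.537 → S = 350/207 ≈ 1.691 in
Ia = 0.2·(350/207) = 70/207 in ≈ 0.338 in

S = 350/207 in ≈ 1.691 in; Ia = 70/207 in ≈ 0.338 in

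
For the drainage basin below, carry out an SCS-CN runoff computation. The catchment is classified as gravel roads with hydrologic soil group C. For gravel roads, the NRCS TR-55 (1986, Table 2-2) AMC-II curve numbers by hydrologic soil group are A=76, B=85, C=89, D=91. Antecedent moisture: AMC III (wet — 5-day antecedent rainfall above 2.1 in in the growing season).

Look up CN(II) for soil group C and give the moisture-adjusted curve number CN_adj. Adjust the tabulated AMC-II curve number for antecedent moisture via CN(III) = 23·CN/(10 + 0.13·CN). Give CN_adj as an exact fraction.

CN_adj = 204700/2157 ≈ 94.900

NRCS table: gravel roads, soil group C → CN(II) = 89
Wet (AMC III): CN(III) = 23·89/(10 + 0.13·89) = 2047/(2157/100) = 204700/2157 ≈ 94.900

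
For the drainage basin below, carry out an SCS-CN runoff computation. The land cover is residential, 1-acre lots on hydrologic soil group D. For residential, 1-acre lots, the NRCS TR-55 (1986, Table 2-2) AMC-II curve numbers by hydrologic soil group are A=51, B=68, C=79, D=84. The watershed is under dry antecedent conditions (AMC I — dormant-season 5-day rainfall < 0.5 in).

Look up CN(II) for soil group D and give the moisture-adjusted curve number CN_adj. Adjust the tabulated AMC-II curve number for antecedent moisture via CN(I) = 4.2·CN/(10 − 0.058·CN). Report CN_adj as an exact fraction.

NRCS table: residential, 1-acre lots, soil group D → CN(II) = 84
CN(I) from CN(II)=84: (4.2·84)/(10 − 0.058·84) = 44100/641 ≈ 68.799

CN_adj = 44100/641 ≈ 68.799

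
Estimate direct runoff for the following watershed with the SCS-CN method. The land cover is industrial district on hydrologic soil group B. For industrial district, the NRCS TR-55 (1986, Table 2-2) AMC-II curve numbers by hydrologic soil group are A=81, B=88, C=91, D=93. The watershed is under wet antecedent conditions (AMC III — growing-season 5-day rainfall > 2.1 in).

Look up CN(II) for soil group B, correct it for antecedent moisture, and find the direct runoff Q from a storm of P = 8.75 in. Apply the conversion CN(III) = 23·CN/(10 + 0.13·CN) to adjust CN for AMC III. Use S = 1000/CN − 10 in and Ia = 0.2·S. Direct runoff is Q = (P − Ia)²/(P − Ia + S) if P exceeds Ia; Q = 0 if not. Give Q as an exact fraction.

NRCS table: industrial district, soil group B → CN(II) = 88
Adjust CN=88 to AMC III: 23·88/(10 + 0.13·88) → 2024 ÷ (536/25) = 6325/67 ≈ 94.403
S = 1000/(6325/67) − 10 = 150/253 in ≈ 0.593 in
Initial abstraction Ia = S/5 = (150/253)/5 = 30/253 ≈ 0.119 in
Excess rainfall: 8.750 − 0.119 = 8.631 in; P > Ia so Q > 0
Q: (8735/1012)² ÷ (9335/1012) = 15260045/1889404 in (≈ 8.077 in)

Q = 15260045/1889404 in ≈ 8.077 in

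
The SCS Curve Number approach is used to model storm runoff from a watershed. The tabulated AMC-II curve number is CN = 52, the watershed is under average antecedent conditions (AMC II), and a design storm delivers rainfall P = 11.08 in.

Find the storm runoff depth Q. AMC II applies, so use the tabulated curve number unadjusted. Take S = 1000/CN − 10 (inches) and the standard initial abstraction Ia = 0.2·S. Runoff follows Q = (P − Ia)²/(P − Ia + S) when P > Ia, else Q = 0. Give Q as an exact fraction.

CN(II) = 52; AMC II needs no correction.
S = 1000/52 − 10 = 120/13 in ≈ 9.231 in
Ia = 0.2S: 0.2·9.231 = 1.846 in (exactly 24/13)
P − Ia = 11.080 − 1.846 = 3001/325 ≈ 9.234 in (> 0, runoff occurs)
Q = (3001/325)²/((3001/325) + 120/13) = (9006001/105625)/(6001/325) = 9006001/1950325 in ≈ 4.618 in

Q = 9006001/1950325 in ≈ 4.618 in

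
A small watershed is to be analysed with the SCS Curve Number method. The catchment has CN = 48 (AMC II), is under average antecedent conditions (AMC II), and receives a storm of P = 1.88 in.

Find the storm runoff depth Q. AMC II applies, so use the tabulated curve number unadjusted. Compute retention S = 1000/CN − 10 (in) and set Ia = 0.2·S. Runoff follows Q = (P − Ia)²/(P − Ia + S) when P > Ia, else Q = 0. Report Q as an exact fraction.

Q = 0 in ≈ 0.000 in

Average conditions: CN = 48 (no AMC adjustment).
S = 1000/48 − 10 = 65/6 in ≈ 10.833 in
Ia = 0.2S: 0.2·10.833 = 2.167 in (exactly 13/6)
P = 1.880 ≤ Ia = 2.167 in: entire storm abstracted, Q = 0.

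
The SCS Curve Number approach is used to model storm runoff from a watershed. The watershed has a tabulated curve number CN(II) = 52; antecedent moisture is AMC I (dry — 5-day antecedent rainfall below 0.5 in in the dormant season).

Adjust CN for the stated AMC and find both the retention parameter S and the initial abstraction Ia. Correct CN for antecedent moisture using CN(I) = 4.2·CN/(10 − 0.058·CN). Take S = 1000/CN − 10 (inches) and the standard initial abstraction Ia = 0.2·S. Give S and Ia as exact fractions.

CN(I) from CN(II)=52: (4.2·52)/(10 − 0.058·52) = 9100/291 ≈ 31.271
Max retention: S = 1000/(9100/291) − 10 = 2000/91 in (≈ 21.978 in)
Ia = 0.2S: 0.2·21.978 = 4.396 in (exactly 400/91)

S = 2000/91 in ≈ 21.978 in; Ia = 400/91 in ≈ 4.396 in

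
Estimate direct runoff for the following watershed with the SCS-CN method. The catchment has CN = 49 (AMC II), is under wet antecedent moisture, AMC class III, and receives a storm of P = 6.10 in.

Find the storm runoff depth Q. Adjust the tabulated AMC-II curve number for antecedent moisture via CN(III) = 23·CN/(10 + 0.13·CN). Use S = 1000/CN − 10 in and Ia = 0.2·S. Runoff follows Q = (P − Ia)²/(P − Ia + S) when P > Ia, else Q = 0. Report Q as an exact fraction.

Wet (AMC III): CN(III) = 23·49/(10 + 0.13·49) = 1127/(1637/100) = 112700/1637 ≈ 68.845
S = 1000/(112700/1637) − 10 = 5100/1127 in ≈ 4.525 in
Ia = 0.2·(5100/1127) = 1020/1127 in ≈ 0.905 in
Since P=6.100 > Ia=0.905: effective rainfall P−Ia = 58547/11270 in
Runoff Q = (P−Ia)²/(P−Ia+S) = (5.195)²/(5.195+4.525) = 3427751209/1234594690 ≈ 2.776 in

Q = 3427751209/1234594690 in ≈ 2.776 in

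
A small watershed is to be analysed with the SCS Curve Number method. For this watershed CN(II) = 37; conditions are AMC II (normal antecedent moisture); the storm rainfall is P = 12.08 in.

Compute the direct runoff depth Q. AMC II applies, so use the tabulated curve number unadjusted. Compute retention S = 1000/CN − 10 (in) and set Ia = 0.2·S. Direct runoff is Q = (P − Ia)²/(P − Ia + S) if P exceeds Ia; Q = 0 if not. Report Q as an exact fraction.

AMC II — tabulated CN = 37 applies directly.
Max retention: S = 1000/37 − 10 = 630/37 in (≈ 17.027 in)
Ia = 0.2·(630/37) = 126/37 in ≈ 3.405 in
Excess rainfall: 12.080 − 3.405 = 8.675 in; P > Ia so Q > 0
Q: (8024/925)² ÷ (23774/925) = 32192288/10995475 in (≈ 2.928 in)

Q = 32192288/10995475 in ≈ 2.928 in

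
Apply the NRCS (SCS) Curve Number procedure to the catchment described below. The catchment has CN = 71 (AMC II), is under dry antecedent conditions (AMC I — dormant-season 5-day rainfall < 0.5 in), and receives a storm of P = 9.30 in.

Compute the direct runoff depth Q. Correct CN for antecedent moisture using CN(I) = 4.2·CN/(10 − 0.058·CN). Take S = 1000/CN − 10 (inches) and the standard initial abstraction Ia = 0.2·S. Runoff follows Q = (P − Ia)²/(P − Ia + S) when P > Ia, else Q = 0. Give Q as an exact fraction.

Q = 12025973569/3797025330 in ≈ 3.167 in

Adjust CN=71 to AMC I: 4.2·71/(10 − 0.058·71) → (1491/5) ÷ (2941/500) = 149100/2941 ≈ 50.697
S = 1000/(149100/2941) − 10 = 14500/1491 in ≈ 9.725 in
Ia = 0.2·(14500/1491) = 2900/1491 in ≈ 1.945 in
Since P=9.300 > Ia=1.945: effective rainfall P−Ia = 109663/14910 in
Q: (109663/14910)² ÷ (254663/14910) = 12025973569/3797025330 in (≈ 3.167 in)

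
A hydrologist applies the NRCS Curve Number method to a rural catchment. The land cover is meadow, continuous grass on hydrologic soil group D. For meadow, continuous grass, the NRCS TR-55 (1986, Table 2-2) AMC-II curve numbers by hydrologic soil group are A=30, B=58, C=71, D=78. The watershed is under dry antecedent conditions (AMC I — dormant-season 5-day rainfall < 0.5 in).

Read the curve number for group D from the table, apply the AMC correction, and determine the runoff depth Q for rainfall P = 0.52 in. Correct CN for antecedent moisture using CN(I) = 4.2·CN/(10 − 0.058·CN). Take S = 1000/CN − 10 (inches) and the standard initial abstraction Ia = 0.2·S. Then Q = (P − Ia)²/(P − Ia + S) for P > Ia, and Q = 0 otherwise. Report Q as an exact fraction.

NRCS table: meadow, continuous grass, soil group D → CN(II) = 78
Adjust CN=78 to AMC I: 4.2·78/(10 − 0.058·78) → (1638/5) ÷ (1369/250) = 81900/1369 ≈ 59.825
S = 1000/(81900/1369) − 10 = 5500/819 in ≈ 6.716 in
Ia = 0.2S: 0.2·6.716 = 1.343 in (exactly 1100/819)
P = 0.520 ≤ Ia = 1.343 in: entire storm abstracted, Q = 0.

Q = 0 in ≈ 0.000 in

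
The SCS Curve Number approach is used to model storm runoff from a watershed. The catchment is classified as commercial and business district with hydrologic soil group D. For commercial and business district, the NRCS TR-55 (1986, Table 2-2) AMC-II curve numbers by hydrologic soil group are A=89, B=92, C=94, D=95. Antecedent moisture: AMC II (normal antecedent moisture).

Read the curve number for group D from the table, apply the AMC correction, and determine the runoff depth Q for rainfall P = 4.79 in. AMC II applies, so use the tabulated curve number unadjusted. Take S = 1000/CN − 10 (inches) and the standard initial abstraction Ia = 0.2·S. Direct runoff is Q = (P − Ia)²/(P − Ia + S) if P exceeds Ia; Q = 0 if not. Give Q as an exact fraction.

Q = 79227801/18811900 in ≈ 4.212 in

NRCS table: commercial and business district, soil group D → CN(II) = 95
Average conditions: CN = 95 (no AMC adjustment).
S = 1000/95 − 10 = 10/19 in ≈ 0.526 in
Ia = 0.2·(10/19) = 2/19 in ≈ 0.105 in
Excess rainfall: 4.790 − 0.105 = 4.685 in; P > Ia so Q > 0
Q = (8901/1900)²/((8901/1900) + 10/19) = (79227801/3610000)/(9901/1900) = 79227801/18811900 in ≈ 4.212 in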